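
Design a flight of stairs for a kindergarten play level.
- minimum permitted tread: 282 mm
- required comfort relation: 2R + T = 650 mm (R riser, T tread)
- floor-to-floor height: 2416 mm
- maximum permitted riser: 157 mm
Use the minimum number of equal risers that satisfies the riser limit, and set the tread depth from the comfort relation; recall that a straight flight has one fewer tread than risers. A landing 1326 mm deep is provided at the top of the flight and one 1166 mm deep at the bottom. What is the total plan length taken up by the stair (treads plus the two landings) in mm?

7712 mm

At most 157 each: 2416/157 = 15.39, giving 16 risers.
R = 2416 ÷ 16 = 151 mm.
From 2R + T = 650: T = 650 − 302 = 348 mm.
16 risers give 15 treads; going = 15 × 348 = 5220 mm.
Add landings: 5220 + 1326 + 1166 = 7712 mm.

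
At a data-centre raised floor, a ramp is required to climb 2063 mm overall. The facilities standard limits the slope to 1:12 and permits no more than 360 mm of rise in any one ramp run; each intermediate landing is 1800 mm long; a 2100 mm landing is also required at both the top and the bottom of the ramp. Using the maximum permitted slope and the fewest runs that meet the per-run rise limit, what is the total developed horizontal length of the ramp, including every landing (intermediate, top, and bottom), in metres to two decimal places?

2063 / 360 = 5.73, so 6 ramp runs are needed. That means 5 intermediate landings.
Ramp run (horizontal) at 1:12: 2063 × 12 = 24756 mm.
5 intermediate landings contribute 5 × 1800 = 9000 mm.
Top and bottom landings: 2 × 2100 = 4200 mm.
Total = 24756 + 9000 + 4200 = 37956 mm.
= 37.96 m.

37.96 m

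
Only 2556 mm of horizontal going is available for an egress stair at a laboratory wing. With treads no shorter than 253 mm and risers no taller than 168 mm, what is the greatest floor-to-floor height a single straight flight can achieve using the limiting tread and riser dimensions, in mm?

1848 mm

2556 / 253 = 10.10, so 10 treads fit.
Risers = treads + 1 = 11.
Maximum height = 11 × 168 = 1848 mm.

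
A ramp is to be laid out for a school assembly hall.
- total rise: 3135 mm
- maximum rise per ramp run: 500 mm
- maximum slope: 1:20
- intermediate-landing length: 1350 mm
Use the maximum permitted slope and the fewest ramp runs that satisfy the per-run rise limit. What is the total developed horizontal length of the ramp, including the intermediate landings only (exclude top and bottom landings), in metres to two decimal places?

⌈3135/500⌉ = 7 ramp runs. That means 6 intermediate landings.
Ramp run (horizontal) at 1:20: 3135 × 20 = 62700 mm.
Intermediate landings: 6 × 1350 = 8100 mm.
Total developed length = 62700 + 8100 = 70800 mm.
= 70.80 m.

70.80 m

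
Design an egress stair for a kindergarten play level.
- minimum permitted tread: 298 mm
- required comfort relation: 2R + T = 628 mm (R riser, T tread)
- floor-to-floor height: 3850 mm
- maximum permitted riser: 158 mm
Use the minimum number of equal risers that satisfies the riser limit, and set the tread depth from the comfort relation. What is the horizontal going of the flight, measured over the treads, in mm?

7680 mm

At most 158 each: 3850/158 = 24.37, giving 25 risers.
R = 3850 ÷ 25 = 154 mm.
Tread T = 628 − 2 × 154 = 320 mm (≥ 298 mm).
Treads = 25 − 1 = 24; going = 24 × 320 = 7680 mm.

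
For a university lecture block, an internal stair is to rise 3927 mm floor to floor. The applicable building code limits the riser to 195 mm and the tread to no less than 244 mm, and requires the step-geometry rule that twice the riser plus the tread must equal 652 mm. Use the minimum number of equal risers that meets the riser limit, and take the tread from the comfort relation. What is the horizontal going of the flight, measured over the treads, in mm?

⌈3927/195⌉ = 21 risers.
Riser R = 3927 / 21 = 187 mm, within the 195 mm limit.
T = 652 − 2·187 = 278 mm, which satisfies the 244 mm minimum.
Going = (21 − 1) × 278 = 5560 mm.

5560 mm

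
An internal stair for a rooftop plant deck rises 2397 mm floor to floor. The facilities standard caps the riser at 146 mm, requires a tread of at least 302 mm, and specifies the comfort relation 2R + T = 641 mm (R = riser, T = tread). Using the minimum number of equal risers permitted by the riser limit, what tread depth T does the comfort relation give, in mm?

359 mm

2397 / 146 = 16.42, so 17 risers are needed.
Each riser is 2397/17 = 141 mm (≤ 146 mm).
From 2R + T = 641: T = 641 − 282 = 359 mm.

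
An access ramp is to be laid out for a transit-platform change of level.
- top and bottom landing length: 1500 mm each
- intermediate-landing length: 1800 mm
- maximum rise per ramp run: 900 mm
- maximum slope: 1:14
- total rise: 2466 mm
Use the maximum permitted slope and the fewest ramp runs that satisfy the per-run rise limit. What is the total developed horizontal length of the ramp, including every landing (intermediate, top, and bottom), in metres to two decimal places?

41.12 m

2466 / 900 = 2.74, so 3 ramp runs are needed. That means 2 intermediate landings.
Horizontal run for 2466 mm of rise at 1:14 is 2466 × 14 = 34524 mm.
2 intermediate landings contribute 2 × 1800 = 3600 mm.
Top and bottom landings: 2 × 1500 = 3000 mm.
Total = 34524 + 3600 + 3000 = 41124 mm.
= 41.12 m.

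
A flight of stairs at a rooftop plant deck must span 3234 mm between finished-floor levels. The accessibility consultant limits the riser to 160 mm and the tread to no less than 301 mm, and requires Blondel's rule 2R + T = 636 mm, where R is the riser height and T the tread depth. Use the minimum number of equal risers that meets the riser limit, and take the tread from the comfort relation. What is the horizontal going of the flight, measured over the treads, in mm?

At most 160 each: 3234/160 = 20.21, giving 21 risers.
R = 3234 ÷ 21 = 154 mm.
Tread T = 636 − 2 × 154 = 328 mm (≥ 301 mm).
Treads = 21 − 1 = 20; going = 20 × 328 = 6560 mm.

6560 mm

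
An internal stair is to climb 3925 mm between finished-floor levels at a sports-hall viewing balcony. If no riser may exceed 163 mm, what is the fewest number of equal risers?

3925 / 163 = 24.08, so 25 risers are needed.

25 risers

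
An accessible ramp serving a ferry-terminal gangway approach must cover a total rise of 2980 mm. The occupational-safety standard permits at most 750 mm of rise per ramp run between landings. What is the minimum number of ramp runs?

⌈2980/750⌉ = 4 ramp runs.

4 runs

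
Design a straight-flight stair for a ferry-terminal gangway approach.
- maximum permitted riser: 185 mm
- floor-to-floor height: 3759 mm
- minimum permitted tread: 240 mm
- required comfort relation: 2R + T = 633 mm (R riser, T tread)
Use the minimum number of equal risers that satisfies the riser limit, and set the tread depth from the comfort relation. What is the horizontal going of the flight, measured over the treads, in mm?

5500 mm

3759 / 185 = 20.319 → round up to 21 risers.
R = 3759 ÷ 21 = 179 mm.
From 2R + T = 633: T = 633 − 358 = 275 mm.
Treads = 21 − 1 = 20; going = 20 × 275 = 5500 mm.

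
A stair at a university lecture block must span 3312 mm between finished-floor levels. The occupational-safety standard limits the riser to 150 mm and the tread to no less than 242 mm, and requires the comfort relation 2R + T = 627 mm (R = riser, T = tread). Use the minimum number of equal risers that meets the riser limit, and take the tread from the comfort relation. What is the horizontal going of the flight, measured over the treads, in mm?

7458 mm

⌈3312/150⌉ = 23 risers.
Riser R = 3312 / 23 = 144 mm, within the 150 mm limit.
T = 627 − 2·144 = 339 mm, which satisfies the 242 mm minimum.
Treads = 23 − 1 = 22; going = 22 × 339 = 7458 mm.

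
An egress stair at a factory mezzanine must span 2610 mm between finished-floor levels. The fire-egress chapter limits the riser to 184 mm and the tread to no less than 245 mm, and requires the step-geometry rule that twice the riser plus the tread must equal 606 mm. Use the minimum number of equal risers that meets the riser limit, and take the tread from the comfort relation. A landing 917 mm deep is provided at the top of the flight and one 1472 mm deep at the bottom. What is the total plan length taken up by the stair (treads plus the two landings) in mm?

6001 mm

2610 / 184 = 14.18, so 15 risers are needed.
R = 2610 ÷ 15 = 174 mm.
From 2R + T = 606: T = 606 − 348 = 258 mm.
15 risers give 14 treads; going = 14 × 258 = 3612 mm.
Enclosure = 3612 + 917 + 1472 = 6001 mm.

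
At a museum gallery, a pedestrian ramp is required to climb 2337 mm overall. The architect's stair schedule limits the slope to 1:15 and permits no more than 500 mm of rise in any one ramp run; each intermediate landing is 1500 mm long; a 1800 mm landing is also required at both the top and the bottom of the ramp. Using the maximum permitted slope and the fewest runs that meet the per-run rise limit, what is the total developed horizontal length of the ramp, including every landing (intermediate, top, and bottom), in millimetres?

44655 mm

⌈2337/500⌉ = 5 ramp runs. That means 4 intermediate landings.
Ramp run (horizontal) at 1:15: 2337 × 15 = 35055 mm.
Intermediate landings: 4 × 1500 = 6000 mm.
Top and bottom landings: 2 × 1800 = 3600 mm.
Total = 35055 + 6000 + 3600 = 44655 mm.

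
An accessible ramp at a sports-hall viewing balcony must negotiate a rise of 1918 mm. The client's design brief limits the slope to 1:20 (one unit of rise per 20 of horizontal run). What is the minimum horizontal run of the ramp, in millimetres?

38360 mm

At 1:20 the run is 20 × 1918 = 38360 mm.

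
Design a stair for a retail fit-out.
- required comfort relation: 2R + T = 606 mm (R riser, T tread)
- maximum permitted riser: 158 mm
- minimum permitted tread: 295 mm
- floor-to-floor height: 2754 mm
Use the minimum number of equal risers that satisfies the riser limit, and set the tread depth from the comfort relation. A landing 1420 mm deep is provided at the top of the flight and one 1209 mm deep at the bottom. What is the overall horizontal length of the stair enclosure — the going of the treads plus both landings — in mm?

7729 mm

⌈2754/158⌉ = 18 risers.
R = 2754 ÷ 18 = 153 mm.
From 2R + T = 606: T = 606 − 306 = 300 mm.
Treads = 18 − 1 = 17; going = 17 × 300 = 5100 mm.
Add landings: 5100 + 1420 + 1209 = 7729 mm.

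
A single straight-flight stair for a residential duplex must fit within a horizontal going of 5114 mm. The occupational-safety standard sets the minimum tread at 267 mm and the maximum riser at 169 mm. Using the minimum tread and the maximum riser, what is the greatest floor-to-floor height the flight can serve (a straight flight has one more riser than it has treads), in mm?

3380 mm

Treads that fit: ⌊5114 / 267⌋ = 19.
Risers = treads + 1 = 20.
Maximum height = 20 × 169 = 3380 mm.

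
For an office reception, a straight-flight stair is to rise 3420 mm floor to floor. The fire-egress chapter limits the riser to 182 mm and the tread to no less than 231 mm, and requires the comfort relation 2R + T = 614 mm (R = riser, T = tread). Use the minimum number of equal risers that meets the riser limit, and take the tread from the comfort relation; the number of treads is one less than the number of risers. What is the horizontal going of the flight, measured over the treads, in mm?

3420 / 182 = 18.791 → round up to 19 risers.
Riser R = 3420 / 19 = 180 mm, within the 182 mm limit.
Tread T = 614 − 2 × 180 = 254 mm (≥ 231 mm).
Going = (19 − 1) × 254 = 4572 mm.

4572 mm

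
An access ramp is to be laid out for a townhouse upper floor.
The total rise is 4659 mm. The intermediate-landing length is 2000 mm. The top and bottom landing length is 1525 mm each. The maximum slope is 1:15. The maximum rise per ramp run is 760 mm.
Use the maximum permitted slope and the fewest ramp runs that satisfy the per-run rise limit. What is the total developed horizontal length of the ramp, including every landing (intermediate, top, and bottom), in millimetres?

4659 / 760 = 6.130 → round up to 7 ramp runs. That means 6 intermediate landings.
Ramp run (horizontal) at 1:15: 4659 × 15 = 69885 mm.
Intermediate landings: 6 × 2000 = 12000 mm.
Top and bottom landings: 2 × 1525 = 3050 mm.
Total = 69885 + 12000 + 3050 = 84935 mm.

84935 mm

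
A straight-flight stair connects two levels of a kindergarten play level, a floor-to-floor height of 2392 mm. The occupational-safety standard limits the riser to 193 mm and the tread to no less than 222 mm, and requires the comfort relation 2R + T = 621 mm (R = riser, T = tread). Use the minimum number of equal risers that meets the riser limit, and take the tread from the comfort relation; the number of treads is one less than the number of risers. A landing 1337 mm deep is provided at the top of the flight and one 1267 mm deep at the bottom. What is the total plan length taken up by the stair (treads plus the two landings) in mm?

2392 / 193 = 12.39, so 13 risers are needed.
Riser R = 2392 / 13 = 184 mm, within the 193 mm limit.
T = 621 − 2·184 = 253 mm, which satisfies the 222 mm minimum.
Going = (13 − 1) × 253 = 3036 mm.
Add landings: 3036 + 1337 + 1267 = 5640 mm.

5640 mm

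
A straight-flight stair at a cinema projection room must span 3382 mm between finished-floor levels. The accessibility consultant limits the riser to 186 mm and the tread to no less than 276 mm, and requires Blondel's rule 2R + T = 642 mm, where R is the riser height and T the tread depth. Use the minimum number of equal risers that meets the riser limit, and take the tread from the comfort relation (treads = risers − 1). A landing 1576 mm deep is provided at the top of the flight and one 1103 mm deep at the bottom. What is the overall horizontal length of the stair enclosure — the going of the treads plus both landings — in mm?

7827 mm

3382 / 186 = 18.18, so 19 risers are needed.
R = 3382 ÷ 19 = 178 mm.
From 2R + T = 642: T = 642 − 356 = 286 mm.
Treads = 19 − 1 = 18; going = 18 × 286 = 5148 mm.
Enclosure = 5148 + 1576 + 1103 = 7827 mm.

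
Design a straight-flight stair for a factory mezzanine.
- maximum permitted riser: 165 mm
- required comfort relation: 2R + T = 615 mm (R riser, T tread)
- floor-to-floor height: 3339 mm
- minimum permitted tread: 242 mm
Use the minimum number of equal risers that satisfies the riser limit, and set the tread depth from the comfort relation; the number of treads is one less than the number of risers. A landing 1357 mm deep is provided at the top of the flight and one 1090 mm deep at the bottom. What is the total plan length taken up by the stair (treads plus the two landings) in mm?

8387 mm

3339 / 165 = 20.24, so 21 risers are needed.
Riser R = 3339 / 21 = 159 mm, within the 165 mm limit.
T = 615 − 2·159 = 297 mm, which satisfies the 242 mm minimum.
21 risers give 20 treads; going = 20 × 297 = 5940 mm.
Enclosure = 5940 + 1357 + 1090 = 8387 mm.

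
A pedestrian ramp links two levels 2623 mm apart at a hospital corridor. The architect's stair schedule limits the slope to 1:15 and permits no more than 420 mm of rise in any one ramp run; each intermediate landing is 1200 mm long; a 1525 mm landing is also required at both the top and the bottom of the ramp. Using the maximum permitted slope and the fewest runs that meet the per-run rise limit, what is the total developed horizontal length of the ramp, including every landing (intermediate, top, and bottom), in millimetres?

49595 mm

⌈2623/420⌉ = 7 ramp runs. That means 6 intermediate landings.
Ramp run (horizontal) at 1:15: 2623 × 15 = 39345 mm.
6 intermediate landings contribute 6 × 1200 = 7200 mm.
Top and bottom landings: 2 × 1525 = 3050 mm.
Total = 39345 + 7200 + 3050 = 49595 mm.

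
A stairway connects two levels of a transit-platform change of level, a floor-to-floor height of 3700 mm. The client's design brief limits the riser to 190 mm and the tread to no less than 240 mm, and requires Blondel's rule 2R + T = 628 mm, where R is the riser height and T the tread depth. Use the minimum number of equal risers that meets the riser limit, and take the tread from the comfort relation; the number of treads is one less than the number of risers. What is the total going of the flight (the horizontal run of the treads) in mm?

4902 mm

At most 190 each: 3700/190 = 19.47, giving 20 risers.
Riser R = 3700 / 20 = 185 mm, within the 190 mm limit.
Tread T = 628 − 2 × 185 = 258 mm (≥ 240 mm).
20 risers give 19 treads; going = 19 × 258 = 4902 mm.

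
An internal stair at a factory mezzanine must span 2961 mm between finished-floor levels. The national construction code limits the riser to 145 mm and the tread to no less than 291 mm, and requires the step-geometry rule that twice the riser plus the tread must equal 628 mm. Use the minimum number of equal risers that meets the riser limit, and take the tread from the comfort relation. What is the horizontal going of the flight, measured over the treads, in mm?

At most 145 each: 2961/145 = 20.42, giving 21 risers.
Riser R = 2961 / 21 = 141 mm, within the 145 mm limit.
T = 628 − 2·141 = 346 mm, which satisfies the 291 mm minimum.
21 risers give 20 treads; going = 20 × 346 = 6920 mm.

6920 mm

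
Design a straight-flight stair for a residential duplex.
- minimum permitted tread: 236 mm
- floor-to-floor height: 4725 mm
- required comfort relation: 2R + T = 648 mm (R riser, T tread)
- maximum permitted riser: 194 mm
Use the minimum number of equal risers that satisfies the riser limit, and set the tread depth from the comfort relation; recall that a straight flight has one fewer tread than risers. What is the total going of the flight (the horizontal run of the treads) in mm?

6480 mm

At most 194 each: 4725/194 = 24.36, giving 25 risers.
R = 4725 ÷ 25 = 189 mm.
T = 648 − 2·189 = 270 mm, which satisfies the 236 mm minimum.
25 risers give 24 treads; going = 24 × 270 = 6480 mm.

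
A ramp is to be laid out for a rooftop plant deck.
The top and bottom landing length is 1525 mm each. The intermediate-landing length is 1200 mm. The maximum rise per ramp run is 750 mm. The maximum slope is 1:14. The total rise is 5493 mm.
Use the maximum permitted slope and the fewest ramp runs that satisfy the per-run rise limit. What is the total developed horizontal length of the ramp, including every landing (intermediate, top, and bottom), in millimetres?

88352 mm

⌈5493/750⌉ = 8 ramp runs. That means 7 intermediate landings.
Horizontal run for 5493 mm of rise at 1:14 is 5493 × 14 = 76902 mm.
7 intermediate landings contribute 7 × 1200 = 8400 mm.
Top and bottom landings: 2 × 1525 = 3050 mm.
Total = 76902 + 8400 + 3050 = 88352 mm.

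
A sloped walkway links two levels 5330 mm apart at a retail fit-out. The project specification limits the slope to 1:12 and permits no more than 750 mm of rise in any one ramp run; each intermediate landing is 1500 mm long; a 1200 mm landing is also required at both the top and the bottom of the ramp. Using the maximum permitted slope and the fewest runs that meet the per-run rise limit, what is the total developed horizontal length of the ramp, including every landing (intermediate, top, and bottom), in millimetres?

76860 mm

5330 / 750 = 7.11, so 8 ramp runs are needed. That means 7 intermediate landings.
Horizontal run for 5330 mm of rise at 1:12 is 5330 × 12 = 63960 mm.
Intermediate landings: 7 × 1500 = 10500 mm.
Top and bottom landings: 2 × 1200 = 2400 mm.
Total = 63960 + 10500 + 2400 = 76860 mm.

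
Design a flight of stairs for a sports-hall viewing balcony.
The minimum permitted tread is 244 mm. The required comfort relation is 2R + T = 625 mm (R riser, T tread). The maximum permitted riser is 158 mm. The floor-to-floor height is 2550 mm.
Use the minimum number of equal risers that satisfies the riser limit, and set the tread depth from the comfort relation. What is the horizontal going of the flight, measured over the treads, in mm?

⌈2550/158⌉ = 17 risers.
Riser R = 2550 / 17 = 150 mm, within the 158 mm limit.
From 2R + T = 625: T = 625 − 300 = 325 mm.
Going = (17 − 1) × 325 = 5200 mm.

5200 mm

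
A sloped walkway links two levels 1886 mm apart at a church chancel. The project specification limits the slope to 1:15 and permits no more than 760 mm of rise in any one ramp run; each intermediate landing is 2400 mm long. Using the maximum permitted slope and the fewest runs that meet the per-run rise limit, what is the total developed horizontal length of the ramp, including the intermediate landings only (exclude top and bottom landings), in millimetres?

33090 mm

At most 760 each: 1886/760 = 2.48, giving 3 ramp runs. That means 2 intermediate landings.
Ramp run (horizontal) at 1:15: 1886 × 15 = 28290 mm.
Intermediate landings: 2 × 2400 = 4800 mm.
Developed length = 28290 + 4800 = 33090 mm.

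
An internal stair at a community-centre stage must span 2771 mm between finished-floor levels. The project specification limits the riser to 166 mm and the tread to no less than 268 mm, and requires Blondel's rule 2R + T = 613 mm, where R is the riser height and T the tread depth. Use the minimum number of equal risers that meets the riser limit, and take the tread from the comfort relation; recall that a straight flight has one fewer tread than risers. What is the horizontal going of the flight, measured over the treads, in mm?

4592 mm

2771 / 166 = 16.69, so 17 risers are needed.
R = 2771 ÷ 17 = 163 mm.
From 2R + T = 613: T = 613 − 326 = 287 mm.
Going = (17 − 1) × 287 = 4592 mm.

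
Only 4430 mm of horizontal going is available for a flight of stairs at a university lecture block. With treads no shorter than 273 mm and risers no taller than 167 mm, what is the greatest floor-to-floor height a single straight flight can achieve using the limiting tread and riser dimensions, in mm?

Treads that fit: ⌊4430 / 273⌋ = 16.
Risers = treads + 1 = 17.
Maximum height = 17 × 167 = 2839 mm.

2839 mm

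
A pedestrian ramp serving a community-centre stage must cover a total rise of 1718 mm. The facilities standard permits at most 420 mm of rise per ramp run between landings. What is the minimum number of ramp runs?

5 runs

At most 420 each: 1718/420 = 4.09, giving 5 ramp runs.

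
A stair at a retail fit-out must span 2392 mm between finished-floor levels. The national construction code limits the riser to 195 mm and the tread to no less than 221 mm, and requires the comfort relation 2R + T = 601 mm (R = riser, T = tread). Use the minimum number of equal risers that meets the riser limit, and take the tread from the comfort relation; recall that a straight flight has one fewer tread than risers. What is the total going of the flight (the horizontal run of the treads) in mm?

2796 mm

⌈2392/195⌉ = 13 risers.
Riser R = 2392 / 13 = 184 mm, within the 195 mm limit.
From 2R + T = 601: T = 601 − 368 = 233 mm.
Treads = 13 − 1 = 12; going = 12 × 233 = 2796 mm.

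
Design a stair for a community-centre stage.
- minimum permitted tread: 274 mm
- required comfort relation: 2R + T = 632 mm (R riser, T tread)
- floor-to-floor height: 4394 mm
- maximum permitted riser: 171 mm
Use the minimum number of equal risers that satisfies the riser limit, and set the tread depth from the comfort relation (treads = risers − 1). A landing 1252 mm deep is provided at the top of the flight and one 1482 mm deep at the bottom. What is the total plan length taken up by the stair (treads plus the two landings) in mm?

10084 mm

4394 / 171 = 25.696 → round up to 26 risers.
Each riser is 4394/26 = 169 mm (≤ 171 mm).
T = 632 − 2·169 = 294 mm, which satisfies the 274 mm minimum.
Going = (26 − 1) × 294 = 7350 mm.
Enclosure = 7350 + 1252 + 1482 = 10084 mm.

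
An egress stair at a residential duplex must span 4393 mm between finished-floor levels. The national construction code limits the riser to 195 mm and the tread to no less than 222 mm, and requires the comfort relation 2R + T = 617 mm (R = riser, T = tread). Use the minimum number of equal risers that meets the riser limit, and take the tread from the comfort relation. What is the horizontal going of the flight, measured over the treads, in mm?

4393 / 195 = 22.53, so 23 risers are needed.
Riser R = 4393 / 23 = 191 mm, within the 195 mm limit.
T = 617 − 2·191 = 235 mm, which satisfies the 222 mm minimum.
Going = (23 − 1) × 235 = 5170 mm.

5170 mm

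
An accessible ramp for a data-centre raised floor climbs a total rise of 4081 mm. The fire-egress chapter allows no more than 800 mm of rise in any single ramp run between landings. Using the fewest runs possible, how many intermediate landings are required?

⌈4081/800⌉ = 6 ramp runs.
6 runs are separated by 5 intermediate landings.

5 intermediate landings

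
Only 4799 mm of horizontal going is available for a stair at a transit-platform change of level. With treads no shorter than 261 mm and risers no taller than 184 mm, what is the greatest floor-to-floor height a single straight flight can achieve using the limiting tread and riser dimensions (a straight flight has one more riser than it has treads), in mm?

3496 mm

Treads that fit: ⌊4799 / 261⌋ = 18.
Risers = treads + 1 = 19.
Maximum height = 19 × 184 = 3496 mm.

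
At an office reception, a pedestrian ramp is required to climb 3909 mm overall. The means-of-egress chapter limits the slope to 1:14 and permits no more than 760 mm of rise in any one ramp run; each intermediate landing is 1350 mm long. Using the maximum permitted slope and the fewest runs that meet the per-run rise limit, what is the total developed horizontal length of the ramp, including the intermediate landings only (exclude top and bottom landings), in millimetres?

3909 / 760 = 5.143 → round up to 6 ramp runs. That means 5 intermediate landings.
Horizontal run for 3909 mm of rise at 1:14 is 3909 × 14 = 54726 mm.
Intermediate landings: 5 × 1350 = 6750 mm.
Developed length = 54726 + 6750 = 61476 mm.

61476 mm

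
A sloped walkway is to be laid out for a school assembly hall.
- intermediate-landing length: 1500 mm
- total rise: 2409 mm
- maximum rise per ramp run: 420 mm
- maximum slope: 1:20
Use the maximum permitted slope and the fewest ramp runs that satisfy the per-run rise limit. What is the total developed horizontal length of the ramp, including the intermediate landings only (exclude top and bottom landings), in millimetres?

55680 mm

2409 / 420 = 5.74, so 6 ramp runs are needed. That means 5 intermediate landings.
Horizontal run for 2409 mm of rise at 1:20 is 2409 × 20 = 48180 mm.
5 intermediate landings contribute 5 × 1500 = 7500 mm.
Developed length = 48180 + 7500 = 55680 mm.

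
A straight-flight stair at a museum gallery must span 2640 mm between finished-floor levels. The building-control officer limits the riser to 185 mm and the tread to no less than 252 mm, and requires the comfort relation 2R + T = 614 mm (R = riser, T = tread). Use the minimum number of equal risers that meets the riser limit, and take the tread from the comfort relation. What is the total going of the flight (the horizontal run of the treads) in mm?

⌈2640/185⌉ = 15 risers.
Riser R = 2640 / 15 = 176 mm, within the 185 mm limit.
From 2R + T = 614: T = 614 − 352 = 262 mm.
15 risers give 14 treads; going = 14 × 262 = 3668 mm.

3668 mm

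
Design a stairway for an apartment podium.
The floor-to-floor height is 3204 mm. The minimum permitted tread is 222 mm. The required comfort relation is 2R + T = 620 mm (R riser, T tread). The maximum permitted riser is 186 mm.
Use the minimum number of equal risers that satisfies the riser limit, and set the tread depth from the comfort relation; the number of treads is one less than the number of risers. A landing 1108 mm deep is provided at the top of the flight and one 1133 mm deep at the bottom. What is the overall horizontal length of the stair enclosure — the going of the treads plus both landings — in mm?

6729 mm

3204 / 186 = 17.23, so 18 risers are needed.
Each riser is 3204/18 = 178 mm (≤ 186 mm).
T = 620 − 2·178 = 264 mm, which satisfies the 222 mm minimum.
18 risers give 17 treads; going = 17 × 264 = 4488 mm.
Add landings: 4488 + 1108 + 1133 = 6729 mm.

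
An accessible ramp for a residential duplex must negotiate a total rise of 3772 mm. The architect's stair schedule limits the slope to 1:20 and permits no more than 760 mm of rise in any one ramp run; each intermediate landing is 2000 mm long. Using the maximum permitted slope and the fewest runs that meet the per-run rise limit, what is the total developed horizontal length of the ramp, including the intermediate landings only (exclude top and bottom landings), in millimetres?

83440 mm

At most 760 each: 3772/760 = 4.96, giving 5 ramp runs. That means 4 intermediate landings.
Ramp run (horizontal) at 1:20: 3772 × 20 = 75440 mm.
4 intermediate landings contribute 4 × 2000 = 8000 mm.
Total developed length = 75440 + 8000 = 83440 mm.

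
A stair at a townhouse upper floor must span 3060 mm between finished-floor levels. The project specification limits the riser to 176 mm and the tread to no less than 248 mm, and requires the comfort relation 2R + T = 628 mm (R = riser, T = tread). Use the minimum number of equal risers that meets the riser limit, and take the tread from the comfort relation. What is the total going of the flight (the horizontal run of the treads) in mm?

4896 mm

⌈3060/176⌉ = 18 risers.
Each riser is 3060/18 = 170 mm (≤ 176 mm).
T = 628 − 2·170 = 288 mm, which satisfies the 248 mm minimum.
Going = (18 − 1) × 288 = 4896 mm.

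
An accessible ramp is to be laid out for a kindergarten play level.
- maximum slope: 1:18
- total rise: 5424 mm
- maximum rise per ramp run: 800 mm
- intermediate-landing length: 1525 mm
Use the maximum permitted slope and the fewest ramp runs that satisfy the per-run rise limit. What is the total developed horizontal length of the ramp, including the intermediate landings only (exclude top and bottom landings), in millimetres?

At most 800 each: 5424/800 = 6.78, giving 7 ramp runs. That means 6 intermediate landings.
Ramp run (horizontal) at 1:18: 5424 × 18 = 97632 mm.
Intermediate landings: 6 × 1525 = 9150 mm.
Developed length = 97632 + 9150 = 106782 mm.

106782 mm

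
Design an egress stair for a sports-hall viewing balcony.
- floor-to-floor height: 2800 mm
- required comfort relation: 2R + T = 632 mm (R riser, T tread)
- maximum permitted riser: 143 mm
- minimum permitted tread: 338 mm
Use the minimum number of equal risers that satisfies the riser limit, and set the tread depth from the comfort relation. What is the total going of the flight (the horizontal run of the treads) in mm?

2800 / 143 = 19.580 → round up to 20 risers.
R = 2800 ÷ 20 = 140 mm.
Tread T = 632 − 2 × 140 = 352 mm (≥ 338 mm).
20 risers give 19 treads; going = 19 × 352 = 6688 mm.

6688 mm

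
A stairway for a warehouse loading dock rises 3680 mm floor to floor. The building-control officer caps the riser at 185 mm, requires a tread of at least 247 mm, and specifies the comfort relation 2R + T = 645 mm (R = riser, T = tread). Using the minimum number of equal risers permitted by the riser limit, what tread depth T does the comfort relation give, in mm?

At most 185 each: 3680/185 = 19.89, giving 20 risers.
R = 3680 ÷ 20 = 184 mm.
From 2R + T = 645: T = 645 − 368 = 277 mm.

277 mm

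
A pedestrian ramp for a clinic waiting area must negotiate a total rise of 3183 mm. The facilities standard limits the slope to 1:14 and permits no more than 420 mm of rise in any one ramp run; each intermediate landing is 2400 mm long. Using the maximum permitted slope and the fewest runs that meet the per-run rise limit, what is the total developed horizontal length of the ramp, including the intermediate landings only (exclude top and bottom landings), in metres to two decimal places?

At most 420 each: 3183/420 = 7.58, giving 8 ramp runs. That means 7 intermediate landings.
Horizontal run for 3183 mm of rise at 1:14 is 3183 × 14 = 44562 mm.
Intermediate landings: 7 × 2400 = 16800 mm.
Developed length = 44562 + 16800 = 61362 mm.
= 61.36 m.

61.36 m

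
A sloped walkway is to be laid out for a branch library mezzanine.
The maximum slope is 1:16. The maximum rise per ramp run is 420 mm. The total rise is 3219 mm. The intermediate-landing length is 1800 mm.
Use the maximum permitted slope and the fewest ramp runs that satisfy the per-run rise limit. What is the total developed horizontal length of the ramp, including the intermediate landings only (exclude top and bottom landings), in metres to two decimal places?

64.10 m

3219 / 420 = 7.664 → round up to 8 ramp runs. That means 7 intermediate landings.
Horizontal run for 3219 mm of rise at 1:16 is 3219 × 16 = 51504 mm.
Intermediate landings: 7 × 1800 = 12600 mm.
Total developed length = 51504 + 12600 = 64104 mm.
= 64.10 m.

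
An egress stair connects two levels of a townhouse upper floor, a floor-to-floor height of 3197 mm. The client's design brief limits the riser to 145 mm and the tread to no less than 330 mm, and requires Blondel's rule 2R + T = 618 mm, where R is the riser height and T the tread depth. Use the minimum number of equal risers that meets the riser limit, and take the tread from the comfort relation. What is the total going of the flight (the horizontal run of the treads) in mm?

⌈3197/145⌉ = 23 risers.
R = 3197 ÷ 23 = 139 mm.
Tread T = 618 − 2 × 139 = 340 mm (≥ 330 mm).
Treads = 23 − 1 = 22; going = 22 × 340 = 7480 mm.

7480 mm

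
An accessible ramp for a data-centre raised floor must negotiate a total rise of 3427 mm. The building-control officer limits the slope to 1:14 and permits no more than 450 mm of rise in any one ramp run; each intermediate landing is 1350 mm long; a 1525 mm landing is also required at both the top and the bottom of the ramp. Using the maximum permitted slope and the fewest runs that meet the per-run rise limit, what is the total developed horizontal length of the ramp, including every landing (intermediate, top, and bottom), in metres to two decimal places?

3427 / 450 = 7.62, so 8 ramp runs are needed. That means 7 intermediate landings.
Ramp run (horizontal) at 1:14: 3427 × 14 = 47978 mm.
7 intermediate landings contribute 7 × 1350 = 9450 mm.
Top and bottom landings: 2 × 1525 = 3050 mm.
Total = 47978 + 9450 + 3050 = 60478 mm.
= 60.48 m.

60.48 m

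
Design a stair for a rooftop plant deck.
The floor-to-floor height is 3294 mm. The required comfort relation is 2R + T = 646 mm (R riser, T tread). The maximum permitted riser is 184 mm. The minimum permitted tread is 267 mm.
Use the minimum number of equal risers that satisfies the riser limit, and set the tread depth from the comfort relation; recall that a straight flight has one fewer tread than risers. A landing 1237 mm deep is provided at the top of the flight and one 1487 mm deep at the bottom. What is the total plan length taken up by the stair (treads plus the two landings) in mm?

7484 mm

⌈3294/184⌉ = 18 risers.
R = 3294 ÷ 18 = 183 mm.
From 2R + T = 646: T = 646 − 366 = 280 mm.
Going = (18 − 1) × 280 = 4760 mm.
Enclosure = 4760 + 1237 + 1487 = 7484 mm.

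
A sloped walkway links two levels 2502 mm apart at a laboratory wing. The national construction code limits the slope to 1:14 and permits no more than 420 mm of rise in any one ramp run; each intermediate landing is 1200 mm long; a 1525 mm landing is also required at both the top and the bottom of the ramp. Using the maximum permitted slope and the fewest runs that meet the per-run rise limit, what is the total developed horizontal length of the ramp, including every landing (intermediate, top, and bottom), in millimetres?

At most 420 each: 2502/420 = 5.96, giving 6 ramp runs. That means 5 intermediate landings.
Ramp run (horizontal) at 1:14: 2502 × 14 = 35028 mm.
Intermediate landings: 5 × 1200 = 6000 mm.
Top and bottom landings: 2 × 1525 = 3050 mm.
Total = 35028 + 6000 + 3050 = 44078 mm.

44078 mm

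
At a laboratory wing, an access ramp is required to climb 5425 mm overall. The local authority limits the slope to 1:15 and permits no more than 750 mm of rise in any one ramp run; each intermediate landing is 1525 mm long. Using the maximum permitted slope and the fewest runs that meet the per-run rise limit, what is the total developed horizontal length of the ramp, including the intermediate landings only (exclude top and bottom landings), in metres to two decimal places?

92.05 m

⌈5425/750⌉ = 8 ramp runs. That means 7 intermediate landings.
Horizontal run for 5425 mm of rise at 1:15 is 5425 × 15 = 81375 mm.
7 intermediate landings contribute 7 × 1525 = 10675 mm.
Total developed length = 81375 + 10675 = 92050 mm.
= 92.05 m.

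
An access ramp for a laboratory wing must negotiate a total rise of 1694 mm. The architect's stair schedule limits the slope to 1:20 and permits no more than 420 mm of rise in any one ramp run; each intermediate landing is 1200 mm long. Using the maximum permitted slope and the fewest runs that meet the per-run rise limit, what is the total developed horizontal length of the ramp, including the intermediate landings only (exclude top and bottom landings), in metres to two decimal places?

38.68 m

1694 / 420 = 4.033 → round up to 5 ramp runs. That means 4 intermediate landings.
Ramp run (horizontal) at 1:20: 1694 × 20 = 33880 mm.
Intermediate landings: 4 × 1200 = 4800 mm.
Developed length = 33880 + 4800 = 38680 mm.
= 38.68 m.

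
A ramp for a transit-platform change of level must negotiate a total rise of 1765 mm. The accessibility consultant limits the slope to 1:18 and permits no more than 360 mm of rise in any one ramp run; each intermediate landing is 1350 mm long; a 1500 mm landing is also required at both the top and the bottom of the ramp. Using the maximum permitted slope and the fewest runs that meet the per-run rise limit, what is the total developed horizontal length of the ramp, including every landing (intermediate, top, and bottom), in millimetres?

40170 mm

1765 / 360 = 4.903 → round up to 5 ramp runs. That means 4 intermediate landings.
Ramp run (horizontal) at 1:18: 1765 × 18 = 31770 mm.
Intermediate landings: 4 × 1350 = 5400 mm.
Top and bottom landings: 2 × 1500 = 3000 mm.
Total = 31770 + 5400 + 3000 = 40170 mm.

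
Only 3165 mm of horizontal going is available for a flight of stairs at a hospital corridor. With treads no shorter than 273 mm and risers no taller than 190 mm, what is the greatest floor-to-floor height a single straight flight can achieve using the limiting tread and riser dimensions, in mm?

2280 mm

Treads that fit: ⌊3165 / 273⌋ = 11.
Risers = treads + 1 = 12.
Maximum height = 12 × 190 = 2280 mm.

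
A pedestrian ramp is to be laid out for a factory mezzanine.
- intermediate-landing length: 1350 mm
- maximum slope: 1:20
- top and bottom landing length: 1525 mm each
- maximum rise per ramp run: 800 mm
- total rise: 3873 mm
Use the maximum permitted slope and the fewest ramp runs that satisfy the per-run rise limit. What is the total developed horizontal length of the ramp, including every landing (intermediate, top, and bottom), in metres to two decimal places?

⌈3873/800⌉ = 5 ramp runs. That means 4 intermediate landings.
Horizontal run for 3873 mm of rise at 1:20 is 3873 × 20 = 77460 mm.
4 intermediate landings contribute 4 × 1350 = 5400 mm.
Top and bottom landings: 2 × 1525 = 3050 mm.
Total = 77460 + 5400 + 3050 = 85910 mm.
= 85.91 m.

85.91 m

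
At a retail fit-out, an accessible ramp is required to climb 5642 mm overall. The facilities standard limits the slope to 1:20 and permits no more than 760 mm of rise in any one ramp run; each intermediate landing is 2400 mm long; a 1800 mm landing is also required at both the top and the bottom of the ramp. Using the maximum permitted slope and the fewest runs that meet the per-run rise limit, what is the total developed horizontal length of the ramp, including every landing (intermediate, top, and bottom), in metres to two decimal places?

5642 / 760 = 7.424 → round up to 8 ramp runs. That means 7 intermediate landings.
Ramp run (horizontal) at 1:20: 5642 × 20 = 112840 mm.
7 intermediate landings contribute 7 × 2400 = 16800 mm.
Top and bottom landings: 2 × 1800 = 3600 mm.
Total = 112840 + 16800 + 3600 = 133240 mm.
= 133.24 m.

133.24 m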